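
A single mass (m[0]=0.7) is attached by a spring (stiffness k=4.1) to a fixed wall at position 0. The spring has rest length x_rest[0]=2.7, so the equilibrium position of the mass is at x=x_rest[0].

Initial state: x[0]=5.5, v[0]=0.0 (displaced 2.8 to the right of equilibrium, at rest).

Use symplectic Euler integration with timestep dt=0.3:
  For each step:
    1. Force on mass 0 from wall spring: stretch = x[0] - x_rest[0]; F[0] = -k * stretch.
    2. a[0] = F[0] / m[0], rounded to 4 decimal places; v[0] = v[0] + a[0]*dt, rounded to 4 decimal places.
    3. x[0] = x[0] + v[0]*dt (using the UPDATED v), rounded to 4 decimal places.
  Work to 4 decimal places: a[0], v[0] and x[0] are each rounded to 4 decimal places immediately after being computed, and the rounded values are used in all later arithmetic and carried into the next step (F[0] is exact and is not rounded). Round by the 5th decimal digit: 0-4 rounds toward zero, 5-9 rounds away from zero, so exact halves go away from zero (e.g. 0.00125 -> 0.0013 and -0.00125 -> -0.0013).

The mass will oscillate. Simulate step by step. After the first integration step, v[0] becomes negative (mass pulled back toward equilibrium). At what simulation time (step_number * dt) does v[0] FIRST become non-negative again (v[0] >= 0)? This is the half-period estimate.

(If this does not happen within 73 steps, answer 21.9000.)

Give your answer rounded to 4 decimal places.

Step 0: x=[5.5000] v=[0.0000]
Step 1: x=[4.0240] v=[-4.9200]
Step 2: x=[1.8501] v=[-7.2465]
Step 3: x=[0.1242] v=[-5.7531]
Step 4: x=[-0.2439] v=[-1.2271]
Step 5: x=[0.9398] v=[3.9457]
First v>=0 after going negative at step 5, time=1.5000

Answer: 1.5000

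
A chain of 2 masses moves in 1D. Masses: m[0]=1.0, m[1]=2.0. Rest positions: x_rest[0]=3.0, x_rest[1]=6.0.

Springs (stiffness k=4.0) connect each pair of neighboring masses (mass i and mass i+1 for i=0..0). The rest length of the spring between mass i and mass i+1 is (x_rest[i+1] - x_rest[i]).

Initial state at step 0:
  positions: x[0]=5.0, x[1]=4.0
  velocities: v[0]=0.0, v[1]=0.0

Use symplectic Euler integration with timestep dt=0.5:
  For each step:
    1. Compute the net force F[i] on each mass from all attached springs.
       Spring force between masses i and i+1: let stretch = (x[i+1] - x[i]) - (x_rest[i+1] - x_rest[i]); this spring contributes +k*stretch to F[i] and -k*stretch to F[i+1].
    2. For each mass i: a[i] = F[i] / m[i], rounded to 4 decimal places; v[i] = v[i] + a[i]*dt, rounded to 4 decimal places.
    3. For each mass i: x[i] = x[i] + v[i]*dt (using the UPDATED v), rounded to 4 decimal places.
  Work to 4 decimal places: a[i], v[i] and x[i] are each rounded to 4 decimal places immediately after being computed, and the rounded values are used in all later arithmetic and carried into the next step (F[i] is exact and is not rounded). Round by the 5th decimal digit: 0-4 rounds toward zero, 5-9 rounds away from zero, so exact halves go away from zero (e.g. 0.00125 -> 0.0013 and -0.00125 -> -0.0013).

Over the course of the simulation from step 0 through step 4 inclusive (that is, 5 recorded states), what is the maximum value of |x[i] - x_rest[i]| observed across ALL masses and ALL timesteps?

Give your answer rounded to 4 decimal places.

Answer: 4.0000

Derivation:
Step 0: x=[5.0000 4.0000] v=[0.0000 0.0000]
Step 1: x=[1.0000 6.0000] v=[-8.0000 4.0000]
Step 2: x=[-1.0000 7.0000] v=[-4.0000 2.0000]
Step 3: x=[2.0000 5.5000] v=[6.0000 -3.0000]
Step 4: x=[5.5000 3.7500] v=[7.0000 -3.5000]
Max displacement = 4.0000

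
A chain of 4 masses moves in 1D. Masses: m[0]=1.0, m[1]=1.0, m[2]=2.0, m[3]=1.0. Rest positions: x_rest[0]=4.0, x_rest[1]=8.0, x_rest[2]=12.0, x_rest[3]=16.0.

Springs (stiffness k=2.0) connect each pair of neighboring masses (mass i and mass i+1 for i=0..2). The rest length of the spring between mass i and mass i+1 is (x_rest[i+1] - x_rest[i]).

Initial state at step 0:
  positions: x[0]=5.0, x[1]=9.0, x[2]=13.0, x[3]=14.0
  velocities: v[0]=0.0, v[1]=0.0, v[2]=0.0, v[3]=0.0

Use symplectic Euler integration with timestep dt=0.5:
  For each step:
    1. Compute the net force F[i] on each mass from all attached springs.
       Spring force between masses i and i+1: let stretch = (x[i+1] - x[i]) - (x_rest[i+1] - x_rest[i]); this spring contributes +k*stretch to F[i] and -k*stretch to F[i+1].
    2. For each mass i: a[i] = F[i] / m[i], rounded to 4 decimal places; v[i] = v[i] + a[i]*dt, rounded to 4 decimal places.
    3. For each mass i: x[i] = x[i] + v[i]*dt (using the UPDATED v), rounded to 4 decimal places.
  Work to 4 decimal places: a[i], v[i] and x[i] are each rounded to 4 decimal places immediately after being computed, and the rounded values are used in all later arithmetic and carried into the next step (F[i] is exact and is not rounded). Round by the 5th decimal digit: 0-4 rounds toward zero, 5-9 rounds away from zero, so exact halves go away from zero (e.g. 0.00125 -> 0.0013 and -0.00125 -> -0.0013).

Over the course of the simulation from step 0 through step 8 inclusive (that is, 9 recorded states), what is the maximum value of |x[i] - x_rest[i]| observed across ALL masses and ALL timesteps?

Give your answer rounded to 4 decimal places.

Step 0: x=[5.0000 9.0000 13.0000 14.0000] v=[0.0000 0.0000 0.0000 0.0000]
Step 1: x=[5.0000 9.0000 12.2500 15.5000] v=[0.0000 0.0000 -1.5000 3.0000]
Step 2: x=[5.0000 8.6250 11.5000 17.3750] v=[0.0000 -0.7500 -1.5000 3.7500]
Step 3: x=[4.8125 7.8750 11.5000 18.3125] v=[-0.3750 -1.5000 0.0000 1.8750]
Step 4: x=[4.1563 7.4063 12.2969 17.8438] v=[-1.3125 -0.9375 1.5938 -0.9375]
Step 5: x=[3.1251 7.7579 13.2579 16.6016] v=[-2.0625 0.7031 1.9220 -2.4844]
Step 6: x=[2.4103 8.5431 13.6799 15.6876] v=[-1.4297 1.5703 0.8439 -1.8281]
Step 7: x=[2.7619 8.8303 13.3196 15.7697] v=[0.7031 0.5743 -0.7207 0.1642]
Step 8: x=[4.1477 8.3279 12.4495 16.6268] v=[2.7715 -1.0048 -1.7403 1.7141]
Max displacement = 2.3125

Answer: 2.3125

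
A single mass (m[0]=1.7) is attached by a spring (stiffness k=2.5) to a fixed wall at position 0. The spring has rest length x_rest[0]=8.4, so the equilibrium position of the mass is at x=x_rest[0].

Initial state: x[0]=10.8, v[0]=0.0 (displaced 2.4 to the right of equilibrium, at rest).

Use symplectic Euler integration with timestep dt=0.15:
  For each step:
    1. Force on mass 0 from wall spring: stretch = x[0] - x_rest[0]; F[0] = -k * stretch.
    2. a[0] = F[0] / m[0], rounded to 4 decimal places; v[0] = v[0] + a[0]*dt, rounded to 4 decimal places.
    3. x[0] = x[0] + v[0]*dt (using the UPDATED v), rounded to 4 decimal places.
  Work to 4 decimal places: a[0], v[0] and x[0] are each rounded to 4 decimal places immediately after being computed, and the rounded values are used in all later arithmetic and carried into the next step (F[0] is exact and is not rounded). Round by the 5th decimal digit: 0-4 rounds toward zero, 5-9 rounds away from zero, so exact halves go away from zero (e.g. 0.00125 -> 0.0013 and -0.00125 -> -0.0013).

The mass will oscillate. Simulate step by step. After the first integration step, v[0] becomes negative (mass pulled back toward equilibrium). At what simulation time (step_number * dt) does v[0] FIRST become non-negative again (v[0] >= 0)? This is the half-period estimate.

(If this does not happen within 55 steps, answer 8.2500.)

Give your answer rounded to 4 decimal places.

Answer: 2.7000

Derivation:
Step 0: x=[10.8000] v=[0.0000]
Step 1: x=[10.7206] v=[-0.5294]
Step 2: x=[10.5644] v=[-1.0413]
Step 3: x=[10.3366] v=[-1.5187]
Step 4: x=[10.0447] v=[-1.9459]
Step 5: x=[9.6984] v=[-2.3087]
Step 6: x=[9.3091] v=[-2.5951]
Step 7: x=[8.8898] v=[-2.7956]
Step 8: x=[8.4543] v=[-2.9036]
Step 9: x=[8.0170] v=[-2.9156]
Step 10: x=[7.5923] v=[-2.8311]
Step 11: x=[7.1944] v=[-2.6529]
Step 12: x=[6.8364] v=[-2.3870]
Step 13: x=[6.5301] v=[-2.0421]
Step 14: x=[6.2857] v=[-1.6296]
Step 15: x=[6.1112] v=[-1.1632]
Step 16: x=[6.0125] v=[-0.6583]
Step 17: x=[5.9927] v=[-0.1317]
Step 18: x=[6.0526] v=[0.3993]
First v>=0 after going negative at step 18, time=2.7000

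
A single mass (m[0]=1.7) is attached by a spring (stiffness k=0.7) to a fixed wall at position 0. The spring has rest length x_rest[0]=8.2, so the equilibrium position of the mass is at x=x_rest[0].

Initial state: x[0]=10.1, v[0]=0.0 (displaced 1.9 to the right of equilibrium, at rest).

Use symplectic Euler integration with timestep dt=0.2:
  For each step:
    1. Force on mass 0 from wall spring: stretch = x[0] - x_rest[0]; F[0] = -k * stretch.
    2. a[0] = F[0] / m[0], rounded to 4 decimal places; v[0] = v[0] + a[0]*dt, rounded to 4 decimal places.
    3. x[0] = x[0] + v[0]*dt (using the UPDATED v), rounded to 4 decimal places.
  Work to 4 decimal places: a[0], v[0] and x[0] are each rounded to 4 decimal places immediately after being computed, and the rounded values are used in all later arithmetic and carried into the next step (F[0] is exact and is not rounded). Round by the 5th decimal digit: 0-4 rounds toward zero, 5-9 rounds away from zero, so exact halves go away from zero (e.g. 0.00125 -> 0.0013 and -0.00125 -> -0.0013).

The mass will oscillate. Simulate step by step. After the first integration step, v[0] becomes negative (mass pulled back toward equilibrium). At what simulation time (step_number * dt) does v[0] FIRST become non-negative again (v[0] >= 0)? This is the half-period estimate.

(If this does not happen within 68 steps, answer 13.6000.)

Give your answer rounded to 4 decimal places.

Answer: 5.0000

Derivation:
Step 0: x=[10.1000] v=[0.0000]
Step 1: x=[10.0687] v=[-0.1565]
Step 2: x=[10.0066] v=[-0.3104]
Step 3: x=[9.9148] v=[-0.4592]
Step 4: x=[9.7947] v=[-0.6004]
Step 5: x=[9.6484] v=[-0.7317]
Step 6: x=[9.4782] v=[-0.8510]
Step 7: x=[9.2869] v=[-0.9563]
Step 8: x=[9.0777] v=[-1.0458]
Step 9: x=[8.8541] v=[-1.1181]
Step 10: x=[8.6197] v=[-1.1720]
Step 11: x=[8.3784] v=[-1.2066]
Step 12: x=[8.1341] v=[-1.2213]
Step 13: x=[7.8909] v=[-1.2159]
Step 14: x=[7.6528] v=[-1.1904]
Step 15: x=[7.4237] v=[-1.1453]
Step 16: x=[7.2074] v=[-1.0814]
Step 17: x=[7.0075] v=[-0.9997]
Step 18: x=[6.8272] v=[-0.9015]
Step 19: x=[6.6695] v=[-0.7884]
Step 20: x=[6.5370] v=[-0.6624]
Step 21: x=[6.4319] v=[-0.5254]
Step 22: x=[6.3559] v=[-0.3798]
Step 23: x=[6.3103] v=[-0.2279]
Step 24: x=[6.2958] v=[-0.0723]
Step 25: x=[6.3127] v=[0.0845]
First v>=0 after going negative at step 25, time=5.0000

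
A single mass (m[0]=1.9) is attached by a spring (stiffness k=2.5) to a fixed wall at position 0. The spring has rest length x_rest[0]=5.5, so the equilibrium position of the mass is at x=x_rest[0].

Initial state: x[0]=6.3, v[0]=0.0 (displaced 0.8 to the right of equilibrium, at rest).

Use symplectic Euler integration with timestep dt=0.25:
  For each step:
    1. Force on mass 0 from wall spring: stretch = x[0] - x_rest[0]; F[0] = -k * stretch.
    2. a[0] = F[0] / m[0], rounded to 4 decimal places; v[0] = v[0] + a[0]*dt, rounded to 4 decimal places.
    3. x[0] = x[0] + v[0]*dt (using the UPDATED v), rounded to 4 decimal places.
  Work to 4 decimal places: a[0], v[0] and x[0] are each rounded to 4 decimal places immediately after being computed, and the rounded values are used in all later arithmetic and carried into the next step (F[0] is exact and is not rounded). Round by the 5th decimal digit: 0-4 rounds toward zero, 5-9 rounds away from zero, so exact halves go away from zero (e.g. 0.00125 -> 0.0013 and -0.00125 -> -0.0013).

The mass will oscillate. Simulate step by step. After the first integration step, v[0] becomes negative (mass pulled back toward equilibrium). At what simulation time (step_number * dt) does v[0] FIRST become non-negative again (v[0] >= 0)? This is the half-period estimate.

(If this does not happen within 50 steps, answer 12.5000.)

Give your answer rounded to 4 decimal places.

Step 0: x=[6.3000] v=[0.0000]
Step 1: x=[6.2342] v=[-0.2632]
Step 2: x=[6.1080] v=[-0.5047]
Step 3: x=[5.9318] v=[-0.7047]
Step 4: x=[5.7201] v=[-0.8468]
Step 5: x=[5.4903] v=[-0.9192]
Step 6: x=[5.2613] v=[-0.9160]
Step 7: x=[5.0519] v=[-0.8375]
Step 8: x=[4.8794] v=[-0.6901]
Step 9: x=[4.7579] v=[-0.4860]
Step 10: x=[4.6974] v=[-0.2419]
Step 11: x=[4.7029] v=[0.0221]
First v>=0 after going negative at step 11, time=2.7500

Answer: 2.7500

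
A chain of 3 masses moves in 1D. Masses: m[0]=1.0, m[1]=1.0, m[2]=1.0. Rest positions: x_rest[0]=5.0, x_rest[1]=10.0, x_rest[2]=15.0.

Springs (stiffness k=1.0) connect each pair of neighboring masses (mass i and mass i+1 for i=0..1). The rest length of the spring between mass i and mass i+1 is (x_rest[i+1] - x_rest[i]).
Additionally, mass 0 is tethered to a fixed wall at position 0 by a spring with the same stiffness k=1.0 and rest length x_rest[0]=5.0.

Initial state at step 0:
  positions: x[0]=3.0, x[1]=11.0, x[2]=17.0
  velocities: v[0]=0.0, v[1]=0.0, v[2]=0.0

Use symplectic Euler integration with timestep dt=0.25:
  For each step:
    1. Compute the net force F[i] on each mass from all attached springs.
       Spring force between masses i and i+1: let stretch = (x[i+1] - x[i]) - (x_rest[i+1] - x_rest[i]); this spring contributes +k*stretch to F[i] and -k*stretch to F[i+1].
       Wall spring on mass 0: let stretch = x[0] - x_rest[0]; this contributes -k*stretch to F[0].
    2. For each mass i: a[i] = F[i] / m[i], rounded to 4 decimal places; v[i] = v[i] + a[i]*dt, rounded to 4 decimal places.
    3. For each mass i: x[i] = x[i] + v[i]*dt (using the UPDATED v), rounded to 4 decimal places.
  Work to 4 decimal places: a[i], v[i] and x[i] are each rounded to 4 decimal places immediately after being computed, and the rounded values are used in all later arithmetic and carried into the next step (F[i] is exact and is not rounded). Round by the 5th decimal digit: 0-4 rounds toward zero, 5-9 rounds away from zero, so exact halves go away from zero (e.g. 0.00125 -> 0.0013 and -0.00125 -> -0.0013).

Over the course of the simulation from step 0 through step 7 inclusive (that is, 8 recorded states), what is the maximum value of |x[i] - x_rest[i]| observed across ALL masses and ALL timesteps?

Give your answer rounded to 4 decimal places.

Answer: 2.2675

Derivation:
Step 0: x=[3.0000 11.0000 17.0000] v=[0.0000 0.0000 0.0000]
Step 1: x=[3.3125 10.8750 16.9375] v=[1.2500 -0.5000 -0.2500]
Step 2: x=[3.8906 10.6563 16.8086] v=[2.3125 -0.8750 -0.5156]
Step 3: x=[4.6484 10.3992 16.6077] v=[3.0313 -1.0284 -0.8037]
Step 4: x=[5.4751 10.1707 16.3313] v=[3.3069 -0.9140 -1.1058]
Step 5: x=[6.2531 10.0338 15.9823] v=[3.1120 -0.5478 -1.3960]
Step 6: x=[6.8766 10.0323 15.5740] v=[2.4939 -0.0059 -1.6331]
Step 7: x=[7.2675 10.1800 15.1319] v=[1.5637 0.5906 -1.7685]
Max displacement = 2.2675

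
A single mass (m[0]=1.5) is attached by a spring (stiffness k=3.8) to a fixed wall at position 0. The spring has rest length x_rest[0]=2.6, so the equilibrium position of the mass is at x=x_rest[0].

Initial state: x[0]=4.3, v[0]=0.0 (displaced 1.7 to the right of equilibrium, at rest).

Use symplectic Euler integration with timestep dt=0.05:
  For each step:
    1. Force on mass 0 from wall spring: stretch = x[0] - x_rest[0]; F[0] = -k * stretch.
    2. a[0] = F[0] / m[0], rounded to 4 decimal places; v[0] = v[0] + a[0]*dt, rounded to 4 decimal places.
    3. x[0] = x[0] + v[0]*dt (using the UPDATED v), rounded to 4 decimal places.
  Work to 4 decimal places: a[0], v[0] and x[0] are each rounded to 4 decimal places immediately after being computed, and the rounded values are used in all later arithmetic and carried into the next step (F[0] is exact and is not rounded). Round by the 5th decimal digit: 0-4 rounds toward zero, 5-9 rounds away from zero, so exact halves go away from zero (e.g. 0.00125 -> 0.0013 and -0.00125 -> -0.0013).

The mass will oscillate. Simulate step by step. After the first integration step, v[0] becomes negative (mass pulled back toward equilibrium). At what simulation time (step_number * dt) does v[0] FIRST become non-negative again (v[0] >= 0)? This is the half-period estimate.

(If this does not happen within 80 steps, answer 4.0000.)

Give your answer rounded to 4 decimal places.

Answer: 2.0000

Derivation:
Step 0: x=[4.3000] v=[0.0000]
Step 1: x=[4.2892] v=[-0.2153]
Step 2: x=[4.2677] v=[-0.4293]
Step 3: x=[4.2357] v=[-0.6405]
Step 4: x=[4.1933] v=[-0.8477]
Step 5: x=[4.1408] v=[-1.0495]
Step 6: x=[4.0786] v=[-1.2447]
Step 7: x=[4.0070] v=[-1.4320]
Step 8: x=[3.9265] v=[-1.6102]
Step 9: x=[3.8376] v=[-1.7782]
Step 10: x=[3.7409] v=[-1.9350]
Step 11: x=[3.6369] v=[-2.0795]
Step 12: x=[3.5264] v=[-2.2108]
Step 13: x=[3.4100] v=[-2.3281]
Step 14: x=[3.2885] v=[-2.4307]
Step 15: x=[3.1626] v=[-2.5179]
Step 16: x=[3.0331] v=[-2.5892]
Step 17: x=[2.9009] v=[-2.6441]
Step 18: x=[2.7668] v=[-2.6822]
Step 19: x=[2.6316] v=[-2.7033]
Step 20: x=[2.4962] v=[-2.7073]
Step 21: x=[2.3615] v=[-2.6942]
Step 22: x=[2.2283] v=[-2.6640]
Step 23: x=[2.0975] v=[-2.6169]
Step 24: x=[1.9698] v=[-2.5533]
Step 25: x=[1.8461] v=[-2.4735]
Step 26: x=[1.7272] v=[-2.3780]
Step 27: x=[1.6138] v=[-2.2674]
Step 28: x=[1.5067] v=[-2.1425]
Step 29: x=[1.4065] v=[-2.0040]
Step 30: x=[1.3139] v=[-1.8528]
Step 31: x=[1.2294] v=[-1.6899]
Step 32: x=[1.1536] v=[-1.5163]
Step 33: x=[1.0869] v=[-1.3331]
Step 34: x=[1.0298] v=[-1.1414]
Step 35: x=[0.9827] v=[-0.9425]
Step 36: x=[0.9458] v=[-0.7376]
Step 37: x=[0.9194] v=[-0.5281]
Step 38: x=[0.9036] v=[-0.3152]
Step 39: x=[0.8986] v=[-0.1003]
Step 40: x=[0.9044] v=[0.1152]
First v>=0 after going negative at step 40, time=2.0000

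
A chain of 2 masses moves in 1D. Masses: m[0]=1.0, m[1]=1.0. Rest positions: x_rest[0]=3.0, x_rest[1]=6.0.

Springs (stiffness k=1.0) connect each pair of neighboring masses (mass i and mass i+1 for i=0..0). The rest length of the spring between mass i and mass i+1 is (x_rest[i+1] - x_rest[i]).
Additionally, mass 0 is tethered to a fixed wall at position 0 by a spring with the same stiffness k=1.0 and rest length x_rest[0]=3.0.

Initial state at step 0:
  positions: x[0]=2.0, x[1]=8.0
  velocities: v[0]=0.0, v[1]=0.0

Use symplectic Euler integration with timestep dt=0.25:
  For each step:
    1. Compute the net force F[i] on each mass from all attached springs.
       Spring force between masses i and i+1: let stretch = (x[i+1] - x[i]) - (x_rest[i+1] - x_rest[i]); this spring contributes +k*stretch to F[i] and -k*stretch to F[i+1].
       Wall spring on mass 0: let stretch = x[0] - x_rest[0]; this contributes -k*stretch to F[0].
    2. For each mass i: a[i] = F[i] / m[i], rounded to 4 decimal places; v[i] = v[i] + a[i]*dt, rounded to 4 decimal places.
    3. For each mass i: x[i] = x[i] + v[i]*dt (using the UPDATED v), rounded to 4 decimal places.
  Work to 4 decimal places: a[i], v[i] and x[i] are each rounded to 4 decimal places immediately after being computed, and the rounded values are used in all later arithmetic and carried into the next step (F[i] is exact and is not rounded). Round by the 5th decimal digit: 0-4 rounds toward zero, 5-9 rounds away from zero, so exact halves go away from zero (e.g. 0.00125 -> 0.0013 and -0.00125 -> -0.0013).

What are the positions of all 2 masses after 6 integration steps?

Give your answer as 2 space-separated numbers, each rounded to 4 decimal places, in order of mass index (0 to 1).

Answer: 4.7869 5.6385

Derivation:
Step 0: x=[2.0000 8.0000] v=[0.0000 0.0000]
Step 1: x=[2.2500 7.8125] v=[1.0000 -0.7500]
Step 2: x=[2.7070 7.4649] v=[1.8281 -1.3906]
Step 3: x=[3.2922 7.0074] v=[2.3408 -1.8301]
Step 4: x=[3.9039 6.5052] v=[2.4466 -2.0089]
Step 5: x=[4.4342 6.0279] v=[2.1210 -1.9092]
Step 6: x=[4.7869 5.6385] v=[1.4109 -1.5576]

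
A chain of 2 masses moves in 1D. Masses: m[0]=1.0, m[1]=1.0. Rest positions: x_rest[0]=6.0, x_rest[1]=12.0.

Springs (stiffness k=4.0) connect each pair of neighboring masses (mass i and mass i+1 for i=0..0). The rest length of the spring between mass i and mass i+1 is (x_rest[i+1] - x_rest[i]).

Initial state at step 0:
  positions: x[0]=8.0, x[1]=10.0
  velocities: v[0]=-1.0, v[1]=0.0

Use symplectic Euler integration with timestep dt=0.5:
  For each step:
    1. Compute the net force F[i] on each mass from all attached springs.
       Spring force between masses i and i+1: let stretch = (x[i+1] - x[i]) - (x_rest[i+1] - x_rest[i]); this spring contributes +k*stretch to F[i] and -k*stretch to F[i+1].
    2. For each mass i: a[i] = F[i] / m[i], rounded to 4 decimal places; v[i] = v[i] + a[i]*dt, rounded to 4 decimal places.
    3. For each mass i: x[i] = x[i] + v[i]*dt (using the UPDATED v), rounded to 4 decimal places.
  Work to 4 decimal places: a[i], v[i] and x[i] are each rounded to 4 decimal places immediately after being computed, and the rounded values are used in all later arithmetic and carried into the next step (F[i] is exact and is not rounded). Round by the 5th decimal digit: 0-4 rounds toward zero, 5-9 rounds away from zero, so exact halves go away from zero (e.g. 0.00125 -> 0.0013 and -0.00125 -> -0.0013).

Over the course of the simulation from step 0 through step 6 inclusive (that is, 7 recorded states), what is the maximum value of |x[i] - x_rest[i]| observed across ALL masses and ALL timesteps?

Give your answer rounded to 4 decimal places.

Step 0: x=[8.0000 10.0000] v=[-1.0000 0.0000]
Step 1: x=[3.5000 14.0000] v=[-9.0000 8.0000]
Step 2: x=[3.5000 13.5000] v=[0.0000 -1.0000]
Step 3: x=[7.5000 9.0000] v=[8.0000 -9.0000]
Step 4: x=[7.0000 9.0000] v=[-1.0000 0.0000]
Step 5: x=[2.5000 13.0000] v=[-9.0000 8.0000]
Step 6: x=[2.5000 12.5000] v=[0.0000 -1.0000]
Max displacement = 3.5000

Answer: 3.5000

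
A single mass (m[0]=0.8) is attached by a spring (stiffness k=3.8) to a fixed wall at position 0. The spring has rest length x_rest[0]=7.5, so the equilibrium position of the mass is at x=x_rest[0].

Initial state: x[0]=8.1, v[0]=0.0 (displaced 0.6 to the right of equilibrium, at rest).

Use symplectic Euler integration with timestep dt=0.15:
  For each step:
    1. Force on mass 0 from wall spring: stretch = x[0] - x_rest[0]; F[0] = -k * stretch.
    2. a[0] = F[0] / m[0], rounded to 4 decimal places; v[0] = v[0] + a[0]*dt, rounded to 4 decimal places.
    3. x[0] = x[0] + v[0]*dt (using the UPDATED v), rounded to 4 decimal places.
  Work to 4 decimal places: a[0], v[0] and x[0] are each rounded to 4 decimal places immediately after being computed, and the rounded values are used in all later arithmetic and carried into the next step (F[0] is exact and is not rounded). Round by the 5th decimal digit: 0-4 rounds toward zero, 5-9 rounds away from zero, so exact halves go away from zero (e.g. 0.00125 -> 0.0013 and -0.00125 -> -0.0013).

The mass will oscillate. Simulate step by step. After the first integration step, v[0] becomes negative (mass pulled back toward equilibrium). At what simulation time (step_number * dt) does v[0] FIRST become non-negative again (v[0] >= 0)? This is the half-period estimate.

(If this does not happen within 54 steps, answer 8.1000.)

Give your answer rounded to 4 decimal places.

Step 0: x=[8.1000] v=[0.0000]
Step 1: x=[8.0359] v=[-0.4275]
Step 2: x=[7.9145] v=[-0.8093]
Step 3: x=[7.7488] v=[-1.1046]
Step 4: x=[7.5565] v=[-1.2819]
Step 5: x=[7.3582] v=[-1.3222]
Step 6: x=[7.1750] v=[-1.2212]
Step 7: x=[7.0266] v=[-0.9896]
Step 8: x=[6.9288] v=[-0.6523]
Step 9: x=[6.8920] v=[-0.2453]
Step 10: x=[6.9202] v=[0.1879]
First v>=0 after going negative at step 10, time=1.5000

Answer: 1.5000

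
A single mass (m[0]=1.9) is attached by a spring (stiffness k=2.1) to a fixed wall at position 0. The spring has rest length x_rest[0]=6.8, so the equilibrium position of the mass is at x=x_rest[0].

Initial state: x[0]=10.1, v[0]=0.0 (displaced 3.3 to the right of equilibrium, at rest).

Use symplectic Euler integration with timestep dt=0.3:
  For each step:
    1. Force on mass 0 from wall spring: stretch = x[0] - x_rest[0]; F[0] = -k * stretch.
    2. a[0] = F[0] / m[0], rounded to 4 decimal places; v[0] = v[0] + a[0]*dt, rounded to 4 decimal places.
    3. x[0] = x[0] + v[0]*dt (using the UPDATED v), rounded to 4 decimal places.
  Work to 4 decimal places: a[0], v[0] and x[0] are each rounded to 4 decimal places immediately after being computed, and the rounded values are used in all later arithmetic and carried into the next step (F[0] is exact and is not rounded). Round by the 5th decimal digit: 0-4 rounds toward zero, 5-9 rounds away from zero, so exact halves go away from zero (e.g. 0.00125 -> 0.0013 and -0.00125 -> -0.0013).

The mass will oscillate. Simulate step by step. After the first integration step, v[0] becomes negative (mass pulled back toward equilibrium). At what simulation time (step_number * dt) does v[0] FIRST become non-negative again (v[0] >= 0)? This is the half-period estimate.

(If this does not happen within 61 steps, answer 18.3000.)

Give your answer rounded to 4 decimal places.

Step 0: x=[10.1000] v=[0.0000]
Step 1: x=[9.7717] v=[-1.0942]
Step 2: x=[9.1478] v=[-2.0796]
Step 3: x=[8.2904] v=[-2.8581]
Step 4: x=[7.2847] v=[-3.3523]
Step 5: x=[6.2308] v=[-3.5130]
Step 6: x=[5.2335] v=[-3.3243]
Step 7: x=[4.3920] v=[-2.8049]
Step 8: x=[3.7901] v=[-2.0065]
Step 9: x=[3.4876] v=[-1.0085]
Step 10: x=[3.5145] v=[0.0898]
First v>=0 after going negative at step 10, time=3.0000

Answer: 3.0000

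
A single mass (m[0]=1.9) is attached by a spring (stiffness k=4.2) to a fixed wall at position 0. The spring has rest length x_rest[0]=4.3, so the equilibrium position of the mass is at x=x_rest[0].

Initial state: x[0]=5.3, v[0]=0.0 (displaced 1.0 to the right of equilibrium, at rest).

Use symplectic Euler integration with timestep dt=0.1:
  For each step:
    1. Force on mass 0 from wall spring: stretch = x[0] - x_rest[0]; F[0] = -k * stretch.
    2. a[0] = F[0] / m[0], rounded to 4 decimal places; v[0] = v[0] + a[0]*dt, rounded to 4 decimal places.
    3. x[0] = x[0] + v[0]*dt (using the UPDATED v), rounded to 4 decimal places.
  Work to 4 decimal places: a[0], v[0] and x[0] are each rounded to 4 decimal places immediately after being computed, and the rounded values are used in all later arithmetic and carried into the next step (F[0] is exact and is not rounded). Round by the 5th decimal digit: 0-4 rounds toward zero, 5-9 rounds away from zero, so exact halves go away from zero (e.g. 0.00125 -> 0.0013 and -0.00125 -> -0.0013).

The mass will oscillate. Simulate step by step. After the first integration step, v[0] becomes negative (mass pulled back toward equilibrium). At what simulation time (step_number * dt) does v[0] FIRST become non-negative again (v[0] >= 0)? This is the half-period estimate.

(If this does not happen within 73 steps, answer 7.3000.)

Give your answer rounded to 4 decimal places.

Answer: 2.2000

Derivation:
Step 0: x=[5.3000] v=[0.0000]
Step 1: x=[5.2779] v=[-0.2211]
Step 2: x=[5.2342] v=[-0.4373]
Step 3: x=[5.1698] v=[-0.6438]
Step 4: x=[5.0862] v=[-0.8361]
Step 5: x=[4.9852] v=[-1.0099]
Step 6: x=[4.8691] v=[-1.1614]
Step 7: x=[4.7404] v=[-1.2872]
Step 8: x=[4.6019] v=[-1.3846]
Step 9: x=[4.4568] v=[-1.4513]
Step 10: x=[4.3082] v=[-1.4860]
Step 11: x=[4.1594] v=[-1.4878]
Step 12: x=[4.0137] v=[-1.4567]
Step 13: x=[3.8744] v=[-1.3934]
Step 14: x=[3.7445] v=[-1.2993]
Step 15: x=[3.6269] v=[-1.1765]
Step 16: x=[3.5241] v=[-1.0277]
Step 17: x=[3.4385] v=[-0.8562]
Step 18: x=[3.3719] v=[-0.6658]
Step 19: x=[3.3258] v=[-0.4606]
Step 20: x=[3.3013] v=[-0.2453]
Step 21: x=[3.2989] v=[-0.0245]
Step 22: x=[3.3186] v=[0.1968]
First v>=0 after going negative at step 22, time=2.2000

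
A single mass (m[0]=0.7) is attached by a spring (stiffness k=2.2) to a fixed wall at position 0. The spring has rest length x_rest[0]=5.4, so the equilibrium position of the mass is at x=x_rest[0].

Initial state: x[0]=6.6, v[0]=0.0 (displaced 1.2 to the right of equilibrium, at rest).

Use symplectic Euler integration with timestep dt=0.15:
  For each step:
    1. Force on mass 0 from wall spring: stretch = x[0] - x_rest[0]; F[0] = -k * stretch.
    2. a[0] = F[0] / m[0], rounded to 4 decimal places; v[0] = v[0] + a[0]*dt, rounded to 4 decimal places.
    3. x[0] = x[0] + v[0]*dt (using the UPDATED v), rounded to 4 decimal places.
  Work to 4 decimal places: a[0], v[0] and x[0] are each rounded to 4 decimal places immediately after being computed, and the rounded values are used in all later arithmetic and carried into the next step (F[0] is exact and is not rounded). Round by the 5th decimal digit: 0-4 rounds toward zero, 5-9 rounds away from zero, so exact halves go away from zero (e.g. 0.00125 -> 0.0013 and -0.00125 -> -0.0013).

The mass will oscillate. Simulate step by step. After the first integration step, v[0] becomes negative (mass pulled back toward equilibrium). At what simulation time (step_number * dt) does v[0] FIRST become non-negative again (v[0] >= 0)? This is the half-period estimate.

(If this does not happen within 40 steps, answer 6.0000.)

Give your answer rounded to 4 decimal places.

Step 0: x=[6.6000] v=[0.0000]
Step 1: x=[6.5151] v=[-0.5657]
Step 2: x=[6.3514] v=[-1.0914]
Step 3: x=[6.1204] v=[-1.5399]
Step 4: x=[5.8385] v=[-1.8795]
Step 5: x=[5.5256] v=[-2.0862]
Step 6: x=[5.2038] v=[-2.1454]
Step 7: x=[4.8959] v=[-2.0529]
Step 8: x=[4.6236] v=[-1.8153]
Step 9: x=[4.4062] v=[-1.4493]
Step 10: x=[4.2591] v=[-0.9808]
Step 11: x=[4.1927] v=[-0.4429]
Step 12: x=[4.2116] v=[0.1263]
First v>=0 after going negative at step 12, time=1.8000

Answer: 1.8000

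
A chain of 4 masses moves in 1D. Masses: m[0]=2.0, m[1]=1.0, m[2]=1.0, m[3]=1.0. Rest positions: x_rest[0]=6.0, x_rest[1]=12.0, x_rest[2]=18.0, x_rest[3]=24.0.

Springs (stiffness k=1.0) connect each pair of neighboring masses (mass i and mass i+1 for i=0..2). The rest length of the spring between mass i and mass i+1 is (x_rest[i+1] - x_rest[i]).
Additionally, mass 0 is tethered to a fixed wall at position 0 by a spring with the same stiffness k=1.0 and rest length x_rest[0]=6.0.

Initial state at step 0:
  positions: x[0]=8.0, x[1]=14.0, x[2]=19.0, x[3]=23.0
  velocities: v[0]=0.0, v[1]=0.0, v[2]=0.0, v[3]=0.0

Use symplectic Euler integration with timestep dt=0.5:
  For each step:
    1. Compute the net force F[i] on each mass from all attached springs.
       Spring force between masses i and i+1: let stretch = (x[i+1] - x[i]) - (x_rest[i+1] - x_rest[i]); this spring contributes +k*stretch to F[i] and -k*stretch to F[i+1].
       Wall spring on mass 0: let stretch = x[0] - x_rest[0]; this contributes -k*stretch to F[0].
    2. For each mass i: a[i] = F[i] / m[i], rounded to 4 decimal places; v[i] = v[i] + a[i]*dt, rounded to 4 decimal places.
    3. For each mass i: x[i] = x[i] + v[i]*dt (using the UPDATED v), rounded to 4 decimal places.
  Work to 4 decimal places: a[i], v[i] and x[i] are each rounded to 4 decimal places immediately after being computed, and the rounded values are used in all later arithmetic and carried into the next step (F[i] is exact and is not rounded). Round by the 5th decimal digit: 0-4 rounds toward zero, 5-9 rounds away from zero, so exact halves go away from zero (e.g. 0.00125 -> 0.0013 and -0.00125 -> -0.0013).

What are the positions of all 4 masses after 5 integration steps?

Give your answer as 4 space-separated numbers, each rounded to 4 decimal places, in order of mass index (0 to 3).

Step 0: x=[8.0000 14.0000 19.0000 23.0000] v=[0.0000 0.0000 0.0000 0.0000]
Step 1: x=[7.7500 13.7500 18.7500 23.5000] v=[-0.5000 -0.5000 -0.5000 1.0000]
Step 2: x=[7.2813 13.2500 18.4375 24.3125] v=[-0.9375 -1.0000 -0.6250 1.6250]
Step 3: x=[6.6485 12.5547 18.2969 25.1563] v=[-1.2657 -1.3906 -0.2813 1.6875]
Step 4: x=[5.9229 11.8184 18.4356 25.7852] v=[-1.4513 -1.4726 0.2773 1.2578]
Step 5: x=[5.1938 11.2625 18.7574 26.0767] v=[-1.4582 -1.1118 0.6435 0.5830]

Answer: 5.1938 11.2625 18.7574 26.0767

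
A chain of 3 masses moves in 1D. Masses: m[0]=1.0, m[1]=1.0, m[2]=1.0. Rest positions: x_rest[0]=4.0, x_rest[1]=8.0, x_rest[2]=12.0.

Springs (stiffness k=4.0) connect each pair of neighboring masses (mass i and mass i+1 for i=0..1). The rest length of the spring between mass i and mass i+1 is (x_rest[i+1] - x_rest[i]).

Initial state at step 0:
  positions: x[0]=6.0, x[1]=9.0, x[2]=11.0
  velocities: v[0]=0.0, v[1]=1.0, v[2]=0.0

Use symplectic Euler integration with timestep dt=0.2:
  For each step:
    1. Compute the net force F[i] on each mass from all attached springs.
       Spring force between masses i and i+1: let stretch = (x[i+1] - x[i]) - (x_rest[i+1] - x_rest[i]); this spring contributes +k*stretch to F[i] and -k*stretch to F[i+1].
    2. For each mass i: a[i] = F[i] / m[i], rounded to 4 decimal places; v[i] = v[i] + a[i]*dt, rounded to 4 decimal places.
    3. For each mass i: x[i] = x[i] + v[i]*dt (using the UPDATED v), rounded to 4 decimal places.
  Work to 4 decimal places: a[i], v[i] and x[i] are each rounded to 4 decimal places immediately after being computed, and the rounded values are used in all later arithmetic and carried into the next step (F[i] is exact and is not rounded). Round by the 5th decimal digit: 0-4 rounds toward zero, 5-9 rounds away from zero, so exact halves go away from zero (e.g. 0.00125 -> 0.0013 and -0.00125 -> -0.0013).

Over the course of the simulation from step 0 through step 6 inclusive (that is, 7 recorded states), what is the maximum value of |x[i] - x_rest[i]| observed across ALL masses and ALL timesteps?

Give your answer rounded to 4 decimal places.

Step 0: x=[6.0000 9.0000 11.0000] v=[0.0000 1.0000 0.0000]
Step 1: x=[5.8400 9.0400 11.3200] v=[-0.8000 0.2000 1.6000]
Step 2: x=[5.5520 8.9328 11.9152] v=[-1.4400 -0.5360 2.9760]
Step 3: x=[5.1649 8.7619 12.6732] v=[-1.9354 -0.8547 3.7901]
Step 4: x=[4.7133 8.6412 13.4454] v=[-2.2578 -0.6033 3.8611]
Step 5: x=[4.2502 8.6607 14.0889] v=[-2.3155 0.0977 3.2177]
Step 6: x=[3.8528 8.8431 14.5039] v=[-1.9871 0.9119 2.0751]
Max displacement = 2.5039

Answer: 2.5039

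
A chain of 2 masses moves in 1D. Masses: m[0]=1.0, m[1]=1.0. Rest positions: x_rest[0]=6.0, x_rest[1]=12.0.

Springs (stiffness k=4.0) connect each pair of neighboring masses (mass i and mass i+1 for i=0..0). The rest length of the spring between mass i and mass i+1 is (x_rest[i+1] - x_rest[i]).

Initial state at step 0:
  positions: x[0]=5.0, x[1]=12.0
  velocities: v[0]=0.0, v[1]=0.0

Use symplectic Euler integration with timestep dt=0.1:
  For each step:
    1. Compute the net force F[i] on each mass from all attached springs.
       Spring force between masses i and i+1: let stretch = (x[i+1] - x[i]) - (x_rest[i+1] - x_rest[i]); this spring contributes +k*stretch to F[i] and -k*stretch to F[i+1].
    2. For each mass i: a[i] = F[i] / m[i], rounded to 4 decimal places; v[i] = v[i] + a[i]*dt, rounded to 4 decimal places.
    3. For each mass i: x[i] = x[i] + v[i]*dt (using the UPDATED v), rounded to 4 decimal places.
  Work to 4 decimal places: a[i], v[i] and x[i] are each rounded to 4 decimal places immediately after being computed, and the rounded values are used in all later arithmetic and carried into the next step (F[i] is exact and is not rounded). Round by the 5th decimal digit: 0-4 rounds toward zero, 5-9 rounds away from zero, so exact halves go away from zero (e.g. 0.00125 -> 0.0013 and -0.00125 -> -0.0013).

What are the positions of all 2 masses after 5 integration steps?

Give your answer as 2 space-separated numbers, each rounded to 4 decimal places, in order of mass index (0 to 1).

Step 0: x=[5.0000 12.0000] v=[0.0000 0.0000]
Step 1: x=[5.0400 11.9600] v=[0.4000 -0.4000]
Step 2: x=[5.1168 11.8832] v=[0.7680 -0.7680]
Step 3: x=[5.2243 11.7757] v=[1.0746 -1.0746]
Step 4: x=[5.3538 11.6462] v=[1.2952 -1.2952]
Step 5: x=[5.4950 11.5050] v=[1.4122 -1.4122]

Answer: 5.4950 11.5050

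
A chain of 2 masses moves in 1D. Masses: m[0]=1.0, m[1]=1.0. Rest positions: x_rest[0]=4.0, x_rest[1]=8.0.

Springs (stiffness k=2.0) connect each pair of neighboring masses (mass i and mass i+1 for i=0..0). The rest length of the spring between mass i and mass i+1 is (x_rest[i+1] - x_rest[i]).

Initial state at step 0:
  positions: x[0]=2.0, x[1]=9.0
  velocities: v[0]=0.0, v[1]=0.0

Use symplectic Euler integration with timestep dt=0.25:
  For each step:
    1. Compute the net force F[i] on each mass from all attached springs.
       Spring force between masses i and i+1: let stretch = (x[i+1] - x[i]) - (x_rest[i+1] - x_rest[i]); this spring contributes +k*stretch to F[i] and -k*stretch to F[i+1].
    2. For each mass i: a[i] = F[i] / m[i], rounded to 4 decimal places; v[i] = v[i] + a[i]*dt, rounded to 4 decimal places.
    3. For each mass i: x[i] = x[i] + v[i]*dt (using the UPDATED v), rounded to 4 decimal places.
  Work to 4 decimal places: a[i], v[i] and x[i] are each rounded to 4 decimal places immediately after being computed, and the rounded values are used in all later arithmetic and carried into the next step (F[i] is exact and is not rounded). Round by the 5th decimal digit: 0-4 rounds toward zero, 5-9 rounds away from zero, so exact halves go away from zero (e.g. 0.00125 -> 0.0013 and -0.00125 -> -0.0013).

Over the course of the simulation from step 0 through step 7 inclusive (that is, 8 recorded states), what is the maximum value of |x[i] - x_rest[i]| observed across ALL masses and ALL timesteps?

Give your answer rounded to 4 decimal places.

Answer: 2.0333

Derivation:
Step 0: x=[2.0000 9.0000] v=[0.0000 0.0000]
Step 1: x=[2.3750 8.6250] v=[1.5000 -1.5000]
Step 2: x=[3.0313 7.9688] v=[2.6250 -2.6250]
Step 3: x=[3.8048 7.1954] v=[3.0938 -3.0938]
Step 4: x=[4.5021 6.4981] v=[2.7891 -2.7891]
Step 5: x=[4.9489 6.0513] v=[1.7871 -1.7871]
Step 6: x=[5.0335 5.9667] v=[0.3383 -0.3383]
Step 7: x=[4.7347 6.2655] v=[-1.1951 1.1951]
Max displacement = 2.0333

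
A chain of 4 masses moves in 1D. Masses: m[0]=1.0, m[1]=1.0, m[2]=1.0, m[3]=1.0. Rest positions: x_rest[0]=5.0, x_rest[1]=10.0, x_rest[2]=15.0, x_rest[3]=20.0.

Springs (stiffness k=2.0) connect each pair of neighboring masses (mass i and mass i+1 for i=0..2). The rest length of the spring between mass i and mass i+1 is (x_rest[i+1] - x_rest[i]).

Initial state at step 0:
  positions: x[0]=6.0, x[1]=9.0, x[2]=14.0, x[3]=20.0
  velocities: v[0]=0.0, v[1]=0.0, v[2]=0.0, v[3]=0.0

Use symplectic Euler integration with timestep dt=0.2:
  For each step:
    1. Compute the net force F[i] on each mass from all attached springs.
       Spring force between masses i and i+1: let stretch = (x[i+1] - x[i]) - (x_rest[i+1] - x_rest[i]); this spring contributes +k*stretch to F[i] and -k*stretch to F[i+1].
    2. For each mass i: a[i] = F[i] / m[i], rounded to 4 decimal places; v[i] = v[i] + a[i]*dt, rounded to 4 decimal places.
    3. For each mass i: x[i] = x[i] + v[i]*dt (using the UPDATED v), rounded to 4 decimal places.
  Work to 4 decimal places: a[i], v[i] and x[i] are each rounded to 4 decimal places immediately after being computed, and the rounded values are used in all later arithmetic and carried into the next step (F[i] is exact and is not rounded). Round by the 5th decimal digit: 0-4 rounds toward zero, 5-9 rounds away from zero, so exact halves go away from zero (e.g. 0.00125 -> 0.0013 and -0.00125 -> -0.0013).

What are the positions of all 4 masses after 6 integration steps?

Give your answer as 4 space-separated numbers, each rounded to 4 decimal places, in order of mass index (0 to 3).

Answer: 4.0835 10.6165 15.2091 19.0910

Derivation:
Step 0: x=[6.0000 9.0000 14.0000 20.0000] v=[0.0000 0.0000 0.0000 0.0000]
Step 1: x=[5.8400 9.1600 14.0800 19.9200] v=[-0.8000 0.8000 0.4000 -0.4000]
Step 2: x=[5.5456 9.4480 14.2336 19.7728] v=[-1.4720 1.4400 0.7680 -0.7360]
Step 3: x=[5.1634 9.8067 14.4475 19.5825] v=[-1.9110 1.7933 1.0694 -0.9517]
Step 4: x=[4.7527 10.1652 14.7009 19.3814] v=[-2.0537 1.7923 1.2671 -1.0057]
Step 5: x=[4.3750 10.4535 14.9659 19.2058] v=[-1.8887 1.4416 1.3250 -0.8779]
Step 6: x=[4.0835 10.6165 15.2091 19.0910] v=[-1.4573 0.8152 1.2160 -0.5739]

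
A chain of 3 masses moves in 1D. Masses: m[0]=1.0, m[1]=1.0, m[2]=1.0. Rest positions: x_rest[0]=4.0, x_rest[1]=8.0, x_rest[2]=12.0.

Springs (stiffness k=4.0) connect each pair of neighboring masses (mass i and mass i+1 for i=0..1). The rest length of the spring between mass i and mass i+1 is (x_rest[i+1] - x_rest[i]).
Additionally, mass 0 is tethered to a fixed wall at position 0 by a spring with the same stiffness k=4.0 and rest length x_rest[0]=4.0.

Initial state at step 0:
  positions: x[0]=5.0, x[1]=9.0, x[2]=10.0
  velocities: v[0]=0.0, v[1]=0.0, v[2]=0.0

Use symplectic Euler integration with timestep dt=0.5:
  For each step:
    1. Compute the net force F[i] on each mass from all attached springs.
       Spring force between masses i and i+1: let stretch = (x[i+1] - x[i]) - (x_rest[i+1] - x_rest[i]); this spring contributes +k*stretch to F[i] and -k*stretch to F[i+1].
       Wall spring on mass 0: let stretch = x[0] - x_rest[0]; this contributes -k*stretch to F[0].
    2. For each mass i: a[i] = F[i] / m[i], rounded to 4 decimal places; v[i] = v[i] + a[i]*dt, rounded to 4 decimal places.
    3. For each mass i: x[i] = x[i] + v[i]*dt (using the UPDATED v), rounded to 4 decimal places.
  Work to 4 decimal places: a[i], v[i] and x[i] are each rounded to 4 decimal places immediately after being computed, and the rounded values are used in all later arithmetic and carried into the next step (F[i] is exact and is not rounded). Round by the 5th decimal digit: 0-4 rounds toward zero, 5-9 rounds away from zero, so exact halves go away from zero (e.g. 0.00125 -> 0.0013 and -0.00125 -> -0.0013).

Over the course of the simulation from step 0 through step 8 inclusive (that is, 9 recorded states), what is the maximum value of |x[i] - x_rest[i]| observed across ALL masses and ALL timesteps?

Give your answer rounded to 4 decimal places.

Step 0: x=[5.0000 9.0000 10.0000] v=[0.0000 0.0000 0.0000]
Step 1: x=[4.0000 6.0000 13.0000] v=[-2.0000 -6.0000 6.0000]
Step 2: x=[1.0000 8.0000 13.0000] v=[-6.0000 4.0000 0.0000]
Step 3: x=[4.0000 8.0000 12.0000] v=[6.0000 0.0000 -2.0000]
Step 4: x=[7.0000 8.0000 11.0000] v=[6.0000 0.0000 -2.0000]
Step 5: x=[4.0000 10.0000 11.0000] v=[-6.0000 4.0000 0.0000]
Step 6: x=[3.0000 7.0000 14.0000] v=[-2.0000 -6.0000 6.0000]
Step 7: x=[3.0000 7.0000 14.0000] v=[0.0000 0.0000 0.0000]
Step 8: x=[4.0000 10.0000 11.0000] v=[2.0000 6.0000 -6.0000]
Max displacement = 3.0000

Answer: 3.0000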